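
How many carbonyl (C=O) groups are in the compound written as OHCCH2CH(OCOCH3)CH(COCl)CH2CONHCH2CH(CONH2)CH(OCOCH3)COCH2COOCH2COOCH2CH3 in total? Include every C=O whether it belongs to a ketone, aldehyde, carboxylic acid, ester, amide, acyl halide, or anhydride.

OHC: aldehyde, 1 C=O (running total 1).
CH(OCOCH3): ester, 1 C=O (running total 2).
CH(COCl): acyl halide, 1 C=O (running total 3).
CH2CONHCH2: amide, 1 C=O (running total 4).
CH(CONH2): amide, 1 C=O (running total 5).
CH(OCOCH3): ester, 1 C=O (running total 6).
CO: ketone, 1 C=O (running total 7).
CH2COOCH2: ester, 1 C=O (running total 8).
COOCH2CH3: ester, 1 C=O (running total 9).

9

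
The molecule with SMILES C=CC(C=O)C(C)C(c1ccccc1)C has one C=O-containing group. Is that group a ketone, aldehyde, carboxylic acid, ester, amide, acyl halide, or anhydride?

aldehyde

The carbonyl is in the CH(CHO) segment: pendant –CHO: carbonyl C bonded to C and H → aldehyde.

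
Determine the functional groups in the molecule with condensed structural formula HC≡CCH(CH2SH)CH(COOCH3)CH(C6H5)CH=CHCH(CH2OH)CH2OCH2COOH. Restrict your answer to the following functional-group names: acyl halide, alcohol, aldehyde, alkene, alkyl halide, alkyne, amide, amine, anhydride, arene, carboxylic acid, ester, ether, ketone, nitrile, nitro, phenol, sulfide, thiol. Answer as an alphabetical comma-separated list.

alcohol, alkene, alkyne, arene, carboxylic acid, ester, ether, thiol

Reading the structure from left to right:
  HC≡C: C≡C triple bond → alkyne.
  CH(CH2SH): pendant –CH2SH → thiol.
  CH(COOCH3): pendant –COOCH3: carbonyl C bonded to C and –OCH3 → ester.
  CH(C6H5): pendant –C6H5: benzene ring → arene.
  CH=CH: C=C double bond → alkene.
  CH(CH2OH): pendant –CH2OH on an sp³ backbone C → alcohol.
  CH2OCH2: C–O–C with sp³ carbons on both sides and no adjacent C=O → ether.
  COOH: –COOH: carbonyl C bonded to –OH and C → carboxylic acid (the –OH is not a separate alcohol).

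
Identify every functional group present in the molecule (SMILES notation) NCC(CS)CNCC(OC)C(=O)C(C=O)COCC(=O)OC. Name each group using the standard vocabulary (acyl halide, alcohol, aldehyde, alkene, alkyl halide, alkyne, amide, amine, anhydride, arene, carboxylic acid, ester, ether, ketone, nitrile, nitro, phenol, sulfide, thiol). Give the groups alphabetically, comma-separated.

Working along the chain:
  H2NCH2: –NH2 on an sp³ carbon with no adjacent C=O → amine.
  CH(CH2SH): pendant –CH2SH → thiol.
  CH2NHCH2: C–N–C with sp³ carbons and no adjacent C=O → amine (secondary).
  CH(OCH3): pendant –OCH3: C–O–C with sp³ C, no adjacent C=O → ether.
  CO: –C(=O)– with carbon on both sides → ketone.
  CH(CHO): pendant –CHO: carbonyl C bonded to C and H → aldehyde.
  CH2OCH2: C–O–C with sp³ carbons on both sides and no adjacent C=O → ether.
  COOCH3: –C(=O)OCH3: carbonyl C bonded to C and to –OCH3 → ester (not ketone + ether).

aldehyde, amine, ester, ether, ketone, thiol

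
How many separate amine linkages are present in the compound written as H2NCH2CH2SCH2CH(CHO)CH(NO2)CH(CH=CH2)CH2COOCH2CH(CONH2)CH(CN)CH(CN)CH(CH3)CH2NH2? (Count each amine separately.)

2

Taking each segment in turn:
  H2NCH2: –NH2 on an sp³ carbon with no adjacent C=O → amine.
  CH2SCH2: C–S–C linkage → sulfide (thioether).
  CH(CHO): pendant –CHO: carbonyl C bonded to C and H → aldehyde.
  CH(NO2): –NO2 on an sp³ carbon → nitro (the N=O is not a carbonyl).
  CH(CH=CH2): pendant –CH=CH2: C=C double bond → alkene.
  CH2COOCH2: –C(=O)–O–C with C on the carbonyl side → ester.
  CH(CONH2): pendant –CONH2: carbonyl C bonded to C and N → amide.
  CH(CN): pendant –C≡N: nitrile.
  CH(CN): pendant –C≡N: nitrile.
  CH2NH2: –NH2 on an sp³ carbon with no adjacent C=O → amine.
Amine appears at: H2NCH2, CH2NH2 → 2.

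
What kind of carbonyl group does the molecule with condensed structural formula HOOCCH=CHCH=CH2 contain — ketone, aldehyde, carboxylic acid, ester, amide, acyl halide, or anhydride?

The carbonyl is in the HOOC segment: –COOH: carbonyl C bonded to –OH and C → carboxylic acid (the –OH is not a separate alcohol).

carboxylic acid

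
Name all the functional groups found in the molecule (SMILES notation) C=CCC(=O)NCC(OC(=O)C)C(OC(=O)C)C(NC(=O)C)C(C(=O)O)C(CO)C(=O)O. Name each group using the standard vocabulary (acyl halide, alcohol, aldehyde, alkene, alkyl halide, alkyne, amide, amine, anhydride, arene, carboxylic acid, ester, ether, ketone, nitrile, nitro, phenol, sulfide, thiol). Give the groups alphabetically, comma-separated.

Reading the structure from left to right:
  CH2=CH: C=C double bond → alkene.
  CH2CONHCH2: –C(=O)–N– linkage → amide (the N is not an amine).
  CH(OCOCH3): pendant –OC(=O)CH3: an acyloxy group → ester.
  CH(OCOCH3): pendant –OC(=O)CH3: an acyloxy group → ester.
  CH(NHCOCH3): pendant –NHC(=O)CH3: N bonded to a carbonyl → amide (not amine).
  CH(COOH): pendant –COOH: carbonyl C bonded to C and –OH → carboxylic acid.
  CH(CH2OH): pendant –CH2OH on an sp³ backbone C → alcohol.
  COOH: –COOH: carbonyl C bonded to –OH and C → carboxylic acid (the –OH is not a separate alcohol).

alcohol, alkene, amide, carboxylic acid, ester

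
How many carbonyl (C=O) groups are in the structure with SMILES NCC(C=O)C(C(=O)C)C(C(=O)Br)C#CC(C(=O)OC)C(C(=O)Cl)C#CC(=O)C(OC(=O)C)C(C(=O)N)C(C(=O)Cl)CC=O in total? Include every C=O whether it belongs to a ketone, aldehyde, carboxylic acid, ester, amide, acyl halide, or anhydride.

10

CH(CHO): aldehyde, 1 C=O (running total 1).
CH(COCH3): ketone, 1 C=O (running total 2).
CH(COBr): acyl halide, 1 C=O (running total 3).
CH(COOCH3): ester, 1 C=O (running total 4).
CH(COCl): acyl halide, 1 C=O (running total 5).
CO: ketone, 1 C=O (running total 6).
CH(OCOCH3): ester, 1 C=O (running total 7).
CH(CONH2): amide, 1 C=O (running total 8).
CH(COCl): acyl halide, 1 C=O (running total 9).
CHO: aldehyde, 1 C=O (running total 10).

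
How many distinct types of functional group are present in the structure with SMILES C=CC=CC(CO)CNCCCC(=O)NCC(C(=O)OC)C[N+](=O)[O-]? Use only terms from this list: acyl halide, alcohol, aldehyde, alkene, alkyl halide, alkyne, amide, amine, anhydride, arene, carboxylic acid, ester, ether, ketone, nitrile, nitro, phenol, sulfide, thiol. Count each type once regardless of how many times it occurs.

6

Taking each segment in turn:
  CH2=CH: C=C double bond → alkene.
  CH=CH: C=C double bond → alkene.
  CH(CH2OH): pendant –CH2OH on an sp³ backbone C → alcohol.
  CH2NHCH2: C–N–C with sp³ carbons and no adjacent C=O → amine (secondary).
  CH2CONHCH2: –C(=O)–N– linkage → amide (the N is not an amine).
  CH(COOCH3): pendant –COOCH3: carbonyl C bonded to C and –OCH3 → ester.
  CH2NO2: –NO2 on carbon → nitro group.
Distinct types present: alcohol, alkene, amide, amine, ester, nitro.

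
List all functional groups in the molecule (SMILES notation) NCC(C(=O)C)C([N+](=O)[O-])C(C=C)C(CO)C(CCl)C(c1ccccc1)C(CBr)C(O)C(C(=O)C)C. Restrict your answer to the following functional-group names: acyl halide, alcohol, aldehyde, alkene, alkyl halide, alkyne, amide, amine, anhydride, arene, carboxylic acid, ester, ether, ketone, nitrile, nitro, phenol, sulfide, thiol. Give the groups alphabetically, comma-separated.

–NH2 on an sp³ carbon with no adjacent C=O → amine.
pendant –COCH3: carbonyl C bonded to two carbons → ketone.
–NO2 on an sp³ carbon → nitro (the N=O is not a carbonyl).
pendant –CH=CH2: C=C double bond → alkene.
pendant –CH2OH on an sp³ backbone C → alcohol.
pendant –CH2X: halogen on sp³ carbon → alkyl halide.
pendant –C6H5: benzene ring → arene.
pendant –CH2X: halogen on sp³ carbon → alkyl halide.
–OH on an sp³ carbon → alcohol (secondary).
pendant –COCH3: carbonyl C bonded to two carbons → ketone.

alcohol, alkene, alkyl halide, amine, arene, ketone, nitro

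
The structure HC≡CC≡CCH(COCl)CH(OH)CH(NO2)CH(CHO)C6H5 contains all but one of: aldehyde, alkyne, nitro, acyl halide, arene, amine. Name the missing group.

amine

nitro: present (CH(NO2) — –NO2 on an sp³ carbon → nitro (the N=O is not a carbonyl)).
acyl halide: present (CH(COCl) — pendant –C(=O)X: carbonyl C bonded to C and halogen → acyl halide).
alkyne: present (HC≡C — C≡C triple bond → alkyne).
arene: present (C6H5 — –C6H5 phenyl ring → arene).
aldehyde: present (CH(CHO) — pendant –CHO: carbonyl C bonded to C and H → aldehyde).
amine: no segment matches this pattern.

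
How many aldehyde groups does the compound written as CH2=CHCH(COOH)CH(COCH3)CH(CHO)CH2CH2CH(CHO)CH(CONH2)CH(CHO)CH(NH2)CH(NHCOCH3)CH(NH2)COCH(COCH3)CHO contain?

Working along the chain:
  CH2=CH: C=C double bond → alkene.
  CH(COOH): pendant –COOH: carbonyl C bonded to C and –OH → carboxylic acid.
  CH(COCH3): pendant –COCH3: carbonyl C bonded to two carbons → ketone.
  CH(CHO): pendant –CHO: carbonyl C bonded to C and H → aldehyde.
  CH(CHO): pendant –CHO: carbonyl C bonded to C and H → aldehyde.
  CH(CONH2): pendant –CONH2: carbonyl C bonded to C and N → amide.
  CH(CHO): pendant –CHO: carbonyl C bonded to C and H → aldehyde.
  CH(NH2): –NH2 on an sp³ carbon with no adjacent C=O → amine.
  CH(NHCOCH3): pendant –NHC(=O)CH3: N bonded to a carbonyl → amide (not amine).
  CH(NH2): –NH2 on an sp³ carbon with no adjacent C=O → amine.
  CO: –C(=O)– with carbon on both sides → ketone.
  CH(COCH3): pendant –COCH3: carbonyl C bonded to two carbons → ketone.
  CHO: terminal –CHO: carbonyl C bonded to H and C → aldehyde.
Aldehyde appears at: CH(CHO), CH(CHO), CH(CHO), CHO → 4.

4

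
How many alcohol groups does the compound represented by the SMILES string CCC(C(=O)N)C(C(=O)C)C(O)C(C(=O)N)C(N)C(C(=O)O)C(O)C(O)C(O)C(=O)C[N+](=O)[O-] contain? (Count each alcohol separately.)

pendant –CONH2: carbonyl C bonded to C and N → amide.
pendant –COCH3: carbonyl C bonded to two carbons → ketone.
–OH on an sp³ carbon → alcohol (secondary).
pendant –CONH2: carbonyl C bonded to C and N → amide.
–NH2 on an sp³ carbon with no adjacent C=O → amine.
pendant –COOH: carbonyl C bonded to C and –OH → carboxylic acid.
–OH on an sp³ carbon → alcohol (secondary).
–OH on an sp³ carbon → alcohol (secondary).
–OH on an sp³ carbon → alcohol (secondary).
–C(=O)– with carbon on both sides → ketone.
–NO2 on carbon → nitro group.
Alcohol appears at: CH(OH), CH(OH), CH(OH), CH(OH) → 4.

4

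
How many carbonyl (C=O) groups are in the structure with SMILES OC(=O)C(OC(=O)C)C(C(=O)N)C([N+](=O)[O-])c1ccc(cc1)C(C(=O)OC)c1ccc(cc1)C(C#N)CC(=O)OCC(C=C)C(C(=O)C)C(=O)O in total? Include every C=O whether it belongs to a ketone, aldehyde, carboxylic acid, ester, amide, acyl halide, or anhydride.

HOOC: carboxylic acid, 1 C=O (running total 1).
CH(OCOCH3): ester, 1 C=O (running total 2).
CH(CONH2): amide, 1 C=O (running total 3).
CH(COOCH3): ester, 1 C=O (running total 4).
CH2COOCH2: ester, 1 C=O (running total 5).
CH(COCH3): ketone, 1 C=O (running total 6).
COOH: carboxylic acid, 1 C=O (running total 7).

7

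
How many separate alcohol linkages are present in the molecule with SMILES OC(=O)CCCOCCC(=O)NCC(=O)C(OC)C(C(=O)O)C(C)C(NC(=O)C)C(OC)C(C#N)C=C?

0

Reading the structure from left to right:
  HOOC: –COOH: carbonyl C bonded to –OH and C → carboxylic acid (the –OH is not a separate alcohol).
  CH2OCH2: C–O–C with sp³ carbons on both sides and no adjacent C=O → ether.
  CH2CONHCH2: –C(=O)–N– linkage → amide (the N is not an amine).
  CO: –C(=O)– with carbon on both sides → ketone.
  CH(OCH3): pendant –OCH3: C–O–C with sp³ C, no adjacent C=O → ether.
  CH(COOH): pendant –COOH: carbonyl C bonded to C and –OH → carboxylic acid.
  CH(NHCOCH3): pendant –NHC(=O)CH3: N bonded to a carbonyl → amide (not amine).
  CH(OCH3): pendant –OCH3: C–O–C with sp³ C, no adjacent C=O → ether.
  CH(CN): pendant –C≡N: nitrile.
  CH=CH2: C=C double bond → alkene.
No segment is a alcohol: HOOC is carboxylic acid, not alcohol; CH2OCH2 is ether, not alcohol; CO is ketone, not alcohol. → 0.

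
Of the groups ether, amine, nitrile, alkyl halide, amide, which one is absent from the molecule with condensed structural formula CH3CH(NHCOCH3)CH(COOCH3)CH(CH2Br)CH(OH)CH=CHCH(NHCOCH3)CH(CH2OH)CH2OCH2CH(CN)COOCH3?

nitrile: present (CH(CN) — pendant –C≡N: nitrile).
ether: present (CH2OCH2 — C–O–C with sp³ carbons on both sides and no adjacent C=O → ether).
alkyl halide: present (CH(CH2Br) — pendant –CH2X: halogen on sp³ carbon → alkyl halide).
amide: present (CH(NHCOCH3) — pendant –NHC(=O)CH3: N bonded to a carbonyl → amide (not amine)).
amine: absent. In CH(NHCOCH3), the nitrogen is bonded directly to a carbonyl carbon, making it part of an amide, not a free amine.

amine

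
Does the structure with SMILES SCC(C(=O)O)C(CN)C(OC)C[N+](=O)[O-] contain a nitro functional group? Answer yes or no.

yes

–SH on an sp³ carbon → thiol.
pendant –COOH: carbonyl C bonded to C and –OH → carboxylic acid.
pendant –CH2NH2: N on sp³ C, no adjacent C=O → amine.
pendant –OCH3: C–O–C with sp³ C, no adjacent C=O → ether.
–NO2 on carbon → nitro group.
The CH2NO2 segment supplies the nitro: –NO2 on carbon → nitro group.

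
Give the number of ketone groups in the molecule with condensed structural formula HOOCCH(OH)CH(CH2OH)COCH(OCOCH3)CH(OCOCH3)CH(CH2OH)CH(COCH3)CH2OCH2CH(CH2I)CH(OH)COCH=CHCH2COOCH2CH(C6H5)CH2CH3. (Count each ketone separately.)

3

Reading the structure from left to right:
  HOOC: –COOH: carbonyl C bonded to –OH and C → carboxylic acid (the –OH is not a separate alcohol).
  CH(OH): –OH on an sp³ carbon → alcohol (secondary).
  CH(CH2OH): pendant –CH2OH on an sp³ backbone C → alcohol.
  CO: –C(=O)– with carbon on both sides → ketone.
  CH(OCOCH3): pendant –OC(=O)CH3: an acyloxy group → ester.
  CH(OCOCH3): pendant –OC(=O)CH3: an acyloxy group → ester.
  CH(CH2OH): pendant –CH2OH on an sp³ backbone C → alcohol.
  CH(COCH3): pendant –COCH3: carbonyl C bonded to two carbons → ketone.
  CH2OCH2: C–O–C with sp³ carbons on both sides and no adjacent C=O → ether.
  CH(CH2I): pendant –CH2X: halogen on sp³ carbon → alkyl halide.
  CH(OH): –OH on an sp³ carbon → alcohol (secondary).
  CO: –C(=O)– with carbon on both sides → ketone.
  CH=CH: C=C double bond → alkene.
  CH2COOCH2: –C(=O)–O–C with C on the carbonyl side → ester.
  CH(C6H5): pendant –C6H5: benzene ring → arene.
Ketone appears at: CO, CH(COCH3), CO → 3.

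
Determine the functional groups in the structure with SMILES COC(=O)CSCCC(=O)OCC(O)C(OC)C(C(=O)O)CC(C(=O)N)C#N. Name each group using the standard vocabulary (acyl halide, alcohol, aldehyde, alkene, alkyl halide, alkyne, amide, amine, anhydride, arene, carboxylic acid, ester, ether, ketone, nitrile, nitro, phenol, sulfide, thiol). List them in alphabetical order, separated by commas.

Reading the structure from left to right:
  CH3OOC: CH3O–C(=O)–: carbonyl C bonded to C and to –OCH3 → ester (not ketone + ether).
  CH2SCH2: C–S–C linkage → sulfide (thioether).
  CH2COOCH2: –C(=O)–O–C with C on the carbonyl side → ester.
  CH(OH): –OH on an sp³ carbon → alcohol (secondary).
  CH(OCH3): pendant –OCH3: C–O–C with sp³ C, no adjacent C=O → ether.
  CH(COOH): pendant –COOH: carbonyl C bonded to C and –OH → carboxylic acid.
  CH(CONH2): pendant –CONH2: carbonyl C bonded to C and N → amide.
  CN: –C≡N: carbon triple-bonded to nitrogen → nitrile.

alcohol, amide, carboxylic acid, ester, ether, nitrile, sulfide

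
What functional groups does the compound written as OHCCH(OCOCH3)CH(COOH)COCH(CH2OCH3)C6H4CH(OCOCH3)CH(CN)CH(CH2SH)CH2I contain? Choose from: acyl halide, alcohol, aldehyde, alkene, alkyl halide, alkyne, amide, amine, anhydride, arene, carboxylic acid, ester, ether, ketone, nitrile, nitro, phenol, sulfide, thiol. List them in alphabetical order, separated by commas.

Reading the structure from left to right:
  OHC: terminal –CHO: carbonyl C bonded to H and C → aldehyde.
  CH(OCOCH3): pendant –OC(=O)CH3: an acyloxy group → ester.
  CH(COOH): pendant –COOH: carbonyl C bonded to C and –OH → carboxylic acid.
  CO: –C(=O)– with carbon on both sides → ketone.
  CH(CH2OCH3): pendant –CH2OCH3: C–O–C linkage → ether.
  C6H4: para-disubstituted benzene ring → arene.
  CH(OCOCH3): pendant –OC(=O)CH3: an acyloxy group → ester.
  CH(CN): pendant –C≡N: nitrile.
  CH(CH2SH): pendant –CH2SH → thiol.
  CH2I: halogen on an sp³ carbon → alkyl halide.

aldehyde, alkyl halide, arene, carboxylic acid, ester, ether, ketone, nitrile, thiol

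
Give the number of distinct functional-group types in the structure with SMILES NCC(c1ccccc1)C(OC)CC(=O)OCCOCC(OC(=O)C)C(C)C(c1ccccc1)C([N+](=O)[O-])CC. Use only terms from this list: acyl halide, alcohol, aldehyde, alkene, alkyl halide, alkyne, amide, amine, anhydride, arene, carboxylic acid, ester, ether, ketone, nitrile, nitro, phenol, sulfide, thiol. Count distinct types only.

5

Reading the structure from left to right:
  H2NCH2: –NH2 on an sp³ carbon with no adjacent C=O → amine.
  CH(C6H5): pendant –C6H5: benzene ring → arene.
  CH(OCH3): pendant –OCH3: C–O–C with sp³ C, no adjacent C=O → ether.
  CH2COOCH2: –C(=O)–O–C with C on the carbonyl side → ester.
  CH2OCH2: C–O–C with sp³ carbons on both sides and no adjacent C=O → ether.
  CH(OCOCH3): pendant –OC(=O)CH3: an acyloxy group → ester.
  CH(C6H5): pendant –C6H5: benzene ring → arene.
  CH(NO2): –NO2 on an sp³ carbon → nitro (the N=O is not a carbonyl).
Distinct types present: amine, arene, ester, ether, nitro.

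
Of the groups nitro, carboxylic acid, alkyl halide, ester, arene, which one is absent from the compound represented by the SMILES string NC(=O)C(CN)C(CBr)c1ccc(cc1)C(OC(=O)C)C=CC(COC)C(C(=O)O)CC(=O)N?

nitro

ester: present (CH(OCOCH3) — pendant –OC(=O)CH3: an acyloxy group → ester).
arene: present (C6H4 — para-disubstituted benzene ring → arene).
carboxylic acid: present (CH(COOH) — pendant –COOH: carbonyl C bonded to C and –OH → carboxylic acid).
alkyl halide: present (CH(CH2Br) — pendant –CH2X: halogen on sp³ carbon → alkyl halide).
nitro: no segment matches this pattern.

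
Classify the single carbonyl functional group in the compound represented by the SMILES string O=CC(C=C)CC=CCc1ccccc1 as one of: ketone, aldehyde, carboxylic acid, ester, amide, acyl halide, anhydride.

The carbonyl is in the OHC segment: terminal –CHO: carbonyl C bonded to H and C → aldehyde.

aldehyde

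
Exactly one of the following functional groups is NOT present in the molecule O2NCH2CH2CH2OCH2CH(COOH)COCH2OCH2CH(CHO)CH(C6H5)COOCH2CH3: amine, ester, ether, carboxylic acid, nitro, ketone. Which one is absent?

carboxylic acid: present (CH(COOH) — pendant –COOH: carbonyl C bonded to C and –OH → carboxylic acid).
ester: present (COOCH2CH3 — –C(=O)OCH2CH3: carbonyl C bonded to C and to –OEt → ester).
ketone: present (CO — –C(=O)– with carbon on both sides → ketone).
nitro: present (O2NCH2 — –NO2 on carbon → nitro group).
ether: present (CH2OCH2 — C–O–C with sp³ carbons on both sides and no adjacent C=O → ether).
amine: no segment matches this pattern.

amine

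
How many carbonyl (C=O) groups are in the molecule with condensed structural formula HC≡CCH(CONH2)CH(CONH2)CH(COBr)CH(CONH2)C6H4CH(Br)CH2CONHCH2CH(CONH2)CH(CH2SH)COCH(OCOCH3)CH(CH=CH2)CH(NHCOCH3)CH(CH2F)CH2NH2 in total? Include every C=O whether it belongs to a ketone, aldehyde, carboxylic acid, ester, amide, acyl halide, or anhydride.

9

CH(CONH2): amide, 1 C=O (running total 1).
CH(CONH2): amide, 1 C=O (running total 2).
CH(COBr): acyl halide, 1 C=O (running total 3).
CH(CONH2): amide, 1 C=O (running total 4).
CH2CONHCH2: amide, 1 C=O (running total 5).
CH(CONH2): amide, 1 C=O (running total 6).
CO: ketone, 1 C=O (running total 7).
CH(OCOCH3): ester, 1 C=O (running total 8).
CH(NHCOCH3): amide, 1 C=O (running total 9).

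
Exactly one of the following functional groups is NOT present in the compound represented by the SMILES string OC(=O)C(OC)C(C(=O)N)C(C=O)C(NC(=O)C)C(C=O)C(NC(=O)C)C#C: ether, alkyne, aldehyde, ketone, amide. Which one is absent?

ketone

alkyne: present (C≡CH — C≡C triple bond → alkyne).
ether: present (CH(OCH3) — pendant –OCH3: C–O–C with sp³ C, no adjacent C=O → ether).
amide: present (CH(CONH2) — pendant –CONH2: carbonyl C bonded to C and N → amide).
aldehyde: present (CH(CHO) — pendant –CHO: carbonyl C bonded to C and H → aldehyde).
ketone: absent. In each of CH(CONH2) and CH(NHCOCH3), the C=O is bonded to nitrogen, which defines an amide, not a ketone. In HOOC, the C=O bears an –OH, making it a carboxylic acid rather than a ketone. In CH(CHO), the carbonyl carbon carries an H, so it is an aldehyde, not a ketone.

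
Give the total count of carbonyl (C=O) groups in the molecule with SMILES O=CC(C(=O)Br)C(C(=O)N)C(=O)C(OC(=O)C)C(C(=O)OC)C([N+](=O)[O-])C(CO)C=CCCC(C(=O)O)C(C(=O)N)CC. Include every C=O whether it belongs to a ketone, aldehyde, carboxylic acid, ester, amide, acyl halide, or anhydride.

OHC: aldehyde, 1 C=O (running total 1).
CH(COBr): acyl halide, 1 C=O (running total 2).
CH(CONH2): amide, 1 C=O (running total 3).
CO: ketone, 1 C=O (running total 4).
CH(OCOCH3): ester, 1 C=O (running total 5).
CH(COOCH3): ester, 1 C=O (running total 6).
CH(COOH): carboxylic acid, 1 C=O (running total 7).
CH(CONH2): amide, 1 C=O (running total 8).

8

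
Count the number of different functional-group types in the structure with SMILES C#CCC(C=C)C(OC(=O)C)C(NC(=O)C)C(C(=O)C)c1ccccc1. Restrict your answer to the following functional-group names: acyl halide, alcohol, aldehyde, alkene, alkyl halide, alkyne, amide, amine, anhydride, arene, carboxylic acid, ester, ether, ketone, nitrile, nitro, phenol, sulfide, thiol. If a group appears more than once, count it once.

6

Taking each segment in turn:
  HC≡C: C≡C triple bond → alkyne.
  CH(CH=CH2): pendant –CH=CH2: C=C double bond → alkene.
  CH(OCOCH3): pendant –OC(=O)CH3: an acyloxy group → ester.
  CH(NHCOCH3): pendant –NHC(=O)CH3: N bonded to a carbonyl → amide (not amine).
  CH(COCH3): pendant –COCH3: carbonyl C bonded to two carbons → ketone.
  C6H5: –C6H5 phenyl ring → arene.
Distinct types present: alkene, alkyne, amide, arene, ester, ketone.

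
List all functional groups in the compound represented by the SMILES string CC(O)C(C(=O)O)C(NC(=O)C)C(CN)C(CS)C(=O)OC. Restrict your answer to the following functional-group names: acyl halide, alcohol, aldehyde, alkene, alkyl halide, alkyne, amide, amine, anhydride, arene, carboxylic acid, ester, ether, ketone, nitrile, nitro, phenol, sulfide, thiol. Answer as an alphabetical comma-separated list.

alcohol, amide, amine, carboxylic acid, ester, thiol

Reading the structure from left to right:
  CH(OH): –OH on an sp³ carbon → alcohol (secondary).
  CH(COOH): pendant –COOH: carbonyl C bonded to C and –OH → carboxylic acid.
  CH(NHCOCH3): pendant –NHC(=O)CH3: N bonded to a carbonyl → amide (not amine).
  CH(CH2NH2): pendant –CH2NH2: N on sp³ C, no adjacent C=O → amine.
  CH(CH2SH): pendant –CH2SH → thiol.
  COOCH3: –C(=O)OCH3: carbonyl C bonded to C and to –OCH3 → ester (not ketone + ether).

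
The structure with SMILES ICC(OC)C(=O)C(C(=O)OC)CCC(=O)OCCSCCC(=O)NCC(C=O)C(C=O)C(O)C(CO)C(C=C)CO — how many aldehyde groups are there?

Taking each segment in turn:
  ICH2: halogen on an sp³ carbon → alkyl halide.
  CH(OCH3): pendant –OCH3: C–O–C with sp³ C, no adjacent C=O → ether.
  CO: –C(=O)– with carbon on both sides → ketone.
  CH(COOCH3): pendant –COOCH3: carbonyl C bonded to C and –OCH3 → ester.
  CH2COOCH2: –C(=O)–O–C with C on the carbonyl side → ester.
  CH2SCH2: C–S–C linkage → sulfide (thioether).
  CH2CONHCH2: –C(=O)–N– linkage → amide (the N is not an amine).
  CH(CHO): pendant –CHO: carbonyl C bonded to C and H → aldehyde.
  CH(CHO): pendant –CHO: carbonyl C bonded to C and H → aldehyde.
  CH(OH): –OH on an sp³ carbon → alcohol (secondary).
  CH(CH2OH): pendant –CH2OH on an sp³ backbone C → alcohol.
  CH(CH=CH2): pendant –CH=CH2: C=C double bond → alkene.
  CH2OH: –OH on an sp³ carbon → alcohol.
Aldehyde appears at: CH(CHO), CH(CHO) → 2.

2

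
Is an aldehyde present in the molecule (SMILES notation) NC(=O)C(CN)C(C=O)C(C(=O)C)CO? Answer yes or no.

yes

–C(=O)NH2: carbonyl C bonded to C and to N → amide (the N is not a separate amine).
pendant –CH2NH2: N on sp³ C, no adjacent C=O → amine.
pendant –CHO: carbonyl C bonded to C and H → aldehyde.
pendant –COCH3: carbonyl C bonded to two carbons → ketone.
–OH on an sp³ carbon → alcohol.
The CH(CHO) segment supplies the aldehyde: pendant –CHO: carbonyl C bonded to C and H → aldehyde.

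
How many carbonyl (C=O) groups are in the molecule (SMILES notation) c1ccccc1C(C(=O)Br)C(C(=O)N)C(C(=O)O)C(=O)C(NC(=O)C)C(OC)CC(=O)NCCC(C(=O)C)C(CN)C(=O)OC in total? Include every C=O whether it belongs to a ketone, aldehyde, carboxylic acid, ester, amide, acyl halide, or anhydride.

8

CH(COBr): acyl halide, 1 C=O (running total 1).
CH(CONH2): amide, 1 C=O (running total 2).
CH(COOH): carboxylic acid, 1 C=O (running total 3).
CO: ketone, 1 C=O (running total 4).
CH(NHCOCH3): amide, 1 C=O (running total 5).
CH2CONHCH2: amide, 1 C=O (running total 6).
CH(COCH3): ketone, 1 C=O (running total 7).
COOCH3: ester, 1 C=O (running total 8).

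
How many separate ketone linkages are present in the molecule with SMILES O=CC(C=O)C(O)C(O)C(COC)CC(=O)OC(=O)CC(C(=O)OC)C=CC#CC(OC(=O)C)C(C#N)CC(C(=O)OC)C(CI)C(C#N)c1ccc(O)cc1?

Taking each segment in turn:
  OHC: terminal –CHO: carbonyl C bonded to H and C → aldehyde.
  CH(CHO): pendant –CHO: carbonyl C bonded to C and H → aldehyde.
  CH(OH): –OH on an sp³ carbon → alcohol (secondary).
  CH(OH): –OH on an sp³ carbon → alcohol (secondary).
  CH(CH2OCH3): pendant –CH2OCH3: C–O–C linkage → ether.
  CH2CO-O-COCH2: two acyl groups sharing one oxygen, –C(=O)–O–C(=O)– → anhydride.
  CH(COOCH3): pendant –COOCH3: carbonyl C bonded to C and –OCH3 → ester.
  CH=CH: C=C double bond → alkene.
  C≡C: C≡C triple bond → alkyne.
  CH(OCOCH3): pendant –OC(=O)CH3: an acyloxy group → ester.
  CH(CN): pendant –C≡N: nitrile.
  CH(COOCH3): pendant –COOCH3: carbonyl C bonded to C and –OCH3 → ester.
  CH(CH2I): pendant –CH2X: halogen on sp³ carbon → alkyl halide.
  CH(CN): pendant –C≡N: nitrile.
  C6H4OH: –OH attached directly to an aromatic ring → phenol (not alcohol); the ring itself is an arene.
No segment is a ketone: OHC is aldehyde, not ketone; CH(CHO) is aldehyde, not ketone; CH2CO-O-COCH2 is anhydride, not ketone. → 0.

0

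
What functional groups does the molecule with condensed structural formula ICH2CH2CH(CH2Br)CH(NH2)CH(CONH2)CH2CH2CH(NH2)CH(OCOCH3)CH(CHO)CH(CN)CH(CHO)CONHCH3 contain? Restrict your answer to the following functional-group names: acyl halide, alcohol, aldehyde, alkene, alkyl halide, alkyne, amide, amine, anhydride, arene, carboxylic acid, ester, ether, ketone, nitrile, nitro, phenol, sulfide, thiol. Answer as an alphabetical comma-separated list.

halogen on an sp³ carbon → alkyl halide.
pendant –CH2X: halogen on sp³ carbon → alkyl halide.
–NH2 on an sp³ carbon with no adjacent C=O → amine.
pendant –CONH2: carbonyl C bonded to C and N → amide.
–NH2 on an sp³ carbon with no adjacent C=O → amine.
pendant –OC(=O)CH3: an acyloxy group → ester.
pendant –CHO: carbonyl C bonded to C and H → aldehyde.
pendant –C≡N: nitrile.
pendant –CHO: carbonyl C bonded to C and H → aldehyde.
–C(=O)NHCH3: carbonyl C bonded to C and to N → amide (the N is not an amine).

aldehyde, alkyl halide, amide, amine, ester, nitrile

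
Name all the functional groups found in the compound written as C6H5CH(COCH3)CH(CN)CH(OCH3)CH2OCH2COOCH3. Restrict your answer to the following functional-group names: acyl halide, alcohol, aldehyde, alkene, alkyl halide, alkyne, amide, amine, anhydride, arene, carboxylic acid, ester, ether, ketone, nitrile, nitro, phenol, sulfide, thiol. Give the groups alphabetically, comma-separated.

C6H5– phenyl ring → arene.
pendant –COCH3: carbonyl C bonded to two carbons → ketone.
pendant –C≡N: nitrile.
pendant –OCH3: C–O–C with sp³ C, no adjacent C=O → ether.
C–O–C with sp³ carbons on both sides and no adjacent C=O → ether.
–C(=O)OCH3: carbonyl C bonded to C and to –OCH3 → ester (not ketone + ether).

arene, ester, ether, ketone, nitrile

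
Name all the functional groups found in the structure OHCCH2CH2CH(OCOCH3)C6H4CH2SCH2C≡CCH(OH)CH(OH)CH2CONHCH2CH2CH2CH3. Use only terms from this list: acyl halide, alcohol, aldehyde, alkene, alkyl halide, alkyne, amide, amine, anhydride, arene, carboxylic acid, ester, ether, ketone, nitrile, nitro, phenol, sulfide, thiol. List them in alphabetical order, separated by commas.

alcohol, aldehyde, alkyne, amide, arene, ester, sulfide

Working along the chain:
  OHC: terminal –CHO: carbonyl C bonded to H and C → aldehyde.
  CH(OCOCH3): pendant –OC(=O)CH3: an acyloxy group → ester.
  C6H4: para-disubstituted benzene ring → arene.
  CH2SCH2: C–S–C linkage → sulfide (thioether).
  C≡C: C≡C triple bond → alkyne.
  CH(OH): –OH on an sp³ carbon → alcohol (secondary).
  CH(OH): –OH on an sp³ carbon → alcohol (secondary).
  CH2CONHCH2: –C(=O)–N– linkage → amide (the N is not an amine).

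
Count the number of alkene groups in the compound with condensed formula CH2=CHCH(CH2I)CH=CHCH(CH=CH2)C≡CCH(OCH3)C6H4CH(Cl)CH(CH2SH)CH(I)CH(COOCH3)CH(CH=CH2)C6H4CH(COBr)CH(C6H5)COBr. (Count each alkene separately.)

4

C=C double bond → alkene.
pendant –CH2X: halogen on sp³ carbon → alkyl halide.
C=C double bond → alkene.
pendant –CH=CH2: C=C double bond → alkene.
C≡C triple bond → alkyne.
pendant –OCH3: C–O–C with sp³ C, no adjacent C=O → ether.
para-disubstituted benzene ring → arene.
halogen on an sp³ carbon → alkyl halide.
pendant –CH2SH → thiol.
halogen on an sp³ carbon → alkyl halide.
pendant –COOCH3: carbonyl C bonded to C and –OCH3 → ester.
pendant –CH=CH2: C=C double bond → alkene.
para-disubstituted benzene ring → arene.
pendant –C(=O)X: carbonyl C bonded to C and halogen → acyl halide.
pendant –C6H5: benzene ring → arene.
–C(=O)Br: carbonyl C bonded to C and to a halogen → acyl halide (not alkyl halide).
Alkene appears at: CH2=CH, CH=CH, CH(CH=CH2), CH(CH=CH2) → 4.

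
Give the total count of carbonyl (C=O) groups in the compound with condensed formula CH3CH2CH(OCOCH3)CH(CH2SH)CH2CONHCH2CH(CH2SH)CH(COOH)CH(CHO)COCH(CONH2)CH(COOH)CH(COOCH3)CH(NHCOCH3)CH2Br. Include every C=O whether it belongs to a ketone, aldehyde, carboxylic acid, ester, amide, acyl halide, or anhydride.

CH(OCOCH3): ester, 1 C=O (running total 1).
CH2CONHCH2: amide, 1 C=O (running total 2).
CH(COOH): carboxylic acid, 1 C=O (running total 3).
CH(CHO): aldehyde, 1 C=O (running total 4).
CO: ketone, 1 C=O (running total 5).
CH(CONH2): amide, 1 C=O (running total 6).
CH(COOH): carboxylic acid, 1 C=O (running total 7).
CH(COOCH3): ester, 1 C=O (running total 8).
CH(NHCOCH3): amide, 1 C=O (running total 9).

9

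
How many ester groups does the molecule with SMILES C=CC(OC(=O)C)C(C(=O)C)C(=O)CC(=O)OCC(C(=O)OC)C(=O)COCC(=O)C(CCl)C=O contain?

Working along the chain:
  CH2=CH: C=C double bond → alkene.
  CH(OCOCH3): pendant –OC(=O)CH3: an acyloxy group → ester.
  CH(COCH3): pendant –COCH3: carbonyl C bonded to two carbons → ketone.
  CO: –C(=O)– with carbon on both sides → ketone.
  CH2COOCH2: –C(=O)–O–C with C on the carbonyl side → ester.
  CH(COOCH3): pendant –COOCH3: carbonyl C bonded to C and –OCH3 → ester.
  CO: –C(=O)– with carbon on both sides → ketone.
  CH2OCH2: C–O–C with sp³ carbons on both sides and no adjacent C=O → ether.
  CO: –C(=O)– with carbon on both sides → ketone.
  CH(CH2Cl): pendant –CH2X: halogen on sp³ carbon → alkyl halide.
  CHO: terminal –CHO: carbonyl C bonded to H and C → aldehyde.
Ester appears at: CH(OCOCH3), CH2COOCH2, CH(COOCH3) → 3.

3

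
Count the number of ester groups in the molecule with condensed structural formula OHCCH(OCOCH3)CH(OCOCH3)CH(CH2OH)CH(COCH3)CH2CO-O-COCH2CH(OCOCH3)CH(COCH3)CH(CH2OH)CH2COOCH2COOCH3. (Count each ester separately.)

5

terminal –CHO: carbonyl C bonded to H and C → aldehyde.
pendant –OC(=O)CH3: an acyloxy group → ester.
pendant –OC(=O)CH3: an acyloxy group → ester.
pendant –CH2OH on an sp³ backbone C → alcohol.
pendant –COCH3: carbonyl C bonded to two carbons → ketone.
two acyl groups sharing one oxygen, –C(=O)–O–C(=O)– → anhydride.
pendant –OC(=O)CH3: an acyloxy group → ester.
pendant –COCH3: carbonyl C bonded to two carbons → ketone.
pendant –CH2OH on an sp³ backbone C → alcohol.
–C(=O)–O–C with C on the carbonyl side → ester.
–C(=O)OCH3: carbonyl C bonded to C and to –OCH3 → ester (not ketone + ether).
Ester appears at: CH(OCOCH3), CH(OCOCH3), CH(OCOCH3), CH2COOCH2, COOCH3 → 5.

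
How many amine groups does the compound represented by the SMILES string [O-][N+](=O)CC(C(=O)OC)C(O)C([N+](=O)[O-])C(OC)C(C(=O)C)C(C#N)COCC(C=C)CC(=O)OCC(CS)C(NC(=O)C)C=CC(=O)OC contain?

Reading the structure from left to right:
  O2NCH2: –NO2 on carbon → nitro group.
  CH(COOCH3): pendant –COOCH3: carbonyl C bonded to C and –OCH3 → ester.
  CH(OH): –OH on an sp³ carbon → alcohol (secondary).
  CH(NO2): –NO2 on an sp³ carbon → nitro (the N=O is not a carbonyl).
  CH(OCH3): pendant –OCH3: C–O–C with sp³ C, no adjacent C=O → ether.
  CH(COCH3): pendant –COCH3: carbonyl C bonded to two carbons → ketone.
  CH(CN): pendant –C≡N: nitrile.
  CH2OCH2: C–O–C with sp³ carbons on both sides and no adjacent C=O → ether.
  CH(CH=CH2): pendant –CH=CH2: C=C double bond → alkene.
  CH2COOCH2: –C(=O)–O–C with C on the carbonyl side → ester.
  CH(CH2SH): pendant –CH2SH → thiol.
  CH(NHCOCH3): pendant –NHC(=O)CH3: N bonded to a carbonyl → amide (not amine).
  CH=CH: C=C double bond → alkene.
  COOCH3: –C(=O)OCH3: carbonyl C bonded to C and to –OCH3 → ester (not ketone + ether).
No segment is a amine: O2NCH2 is nitro, not amine; CH(NO2) is nitro, not amine; CH(CN) is nitrile, not amine. → 0.

0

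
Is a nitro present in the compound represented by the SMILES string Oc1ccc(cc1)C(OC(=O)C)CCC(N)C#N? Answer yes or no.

no

–OH attached directly to an aromatic ring → phenol (not alcohol); the ring itself is an arene.
pendant –OC(=O)CH3: an acyloxy group → ester.
–NH2 on an sp³ carbon with no adjacent C=O → amine.
–C≡N: carbon triple-bonded to nitrogen → nitrile.
The groups actually present are: amine, arene, ester, nitrile, phenol.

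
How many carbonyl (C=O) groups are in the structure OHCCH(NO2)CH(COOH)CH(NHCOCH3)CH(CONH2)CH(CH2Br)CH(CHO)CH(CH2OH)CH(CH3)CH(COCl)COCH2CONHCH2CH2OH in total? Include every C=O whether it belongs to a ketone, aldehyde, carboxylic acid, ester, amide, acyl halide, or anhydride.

8

OHC: aldehyde, 1 C=O (running total 1).
CH(COOH): carboxylic acid, 1 C=O (running total 2).
CH(NHCOCH3): amide, 1 C=O (running total 3).
CH(CONH2): amide, 1 C=O (running total 4).
CH(CHO): aldehyde, 1 C=O (running total 5).
CH(COCl): acyl halide, 1 C=O (running total 6).
CO: ketone, 1 C=O (running total 7).
CH2CONHCH2: amide, 1 C=O (running total 8).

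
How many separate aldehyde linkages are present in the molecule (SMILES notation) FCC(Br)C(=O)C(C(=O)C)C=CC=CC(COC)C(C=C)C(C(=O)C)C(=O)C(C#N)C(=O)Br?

halogen on an sp³ carbon → alkyl halide.
halogen on an sp³ carbon → alkyl halide.
–C(=O)– with carbon on both sides → ketone.
pendant –COCH3: carbonyl C bonded to two carbons → ketone.
C=C double bond → alkene.
C=C double bond → alkene.
pendant –CH2OCH3: C–O–C linkage → ether.
pendant –CH=CH2: C=C double bond → alkene.
pendant –COCH3: carbonyl C bonded to two carbons → ketone.
–C(=O)– with carbon on both sides → ketone.
pendant –C≡N: nitrile.
–C(=O)Br: carbonyl C bonded to C and to a halogen → acyl halide (not alkyl halide).
No segment is a aldehyde: CO is ketone, not aldehyde; CH(COCH3) is ketone, not aldehyde; CH(COCH3) is ketone, not aldehyde. → 0.

0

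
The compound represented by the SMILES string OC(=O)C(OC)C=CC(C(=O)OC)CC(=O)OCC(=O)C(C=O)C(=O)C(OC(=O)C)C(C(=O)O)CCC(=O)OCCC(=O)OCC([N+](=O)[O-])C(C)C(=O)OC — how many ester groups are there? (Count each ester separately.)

6

–COOH: carbonyl C bonded to –OH and C → carboxylic acid (the –OH is not a separate alcohol).
pendant –OCH3: C–O–C with sp³ C, no adjacent C=O → ether.
C=C double bond → alkene.
pendant –COOCH3: carbonyl C bonded to C and –OCH3 → ester.
–C(=O)–O–C with C on the carbonyl side → ester.
–C(=O)– with carbon on both sides → ketone.
pendant –CHO: carbonyl C bonded to C and H → aldehyde.
–C(=O)– with carbon on both sides → ketone.
pendant –OC(=O)CH3: an acyloxy group → ester.
pendant –COOH: carbonyl C bonded to C and –OH → carboxylic acid.
–C(=O)–O–C with C on the carbonyl side → ester.
–C(=O)–O–C with C on the carbonyl side → ester.
–NO2 on an sp³ carbon → nitro (the N=O is not a carbonyl).
–C(=O)OCH3: carbonyl C bonded to C and to –OCH3 → ester (not ketone + ether).
Ester appears at: CH(COOCH3), CH2COOCH2, CH(OCOCH3), CH2COOCH2, CH2COOCH2, COOCH3 → 6.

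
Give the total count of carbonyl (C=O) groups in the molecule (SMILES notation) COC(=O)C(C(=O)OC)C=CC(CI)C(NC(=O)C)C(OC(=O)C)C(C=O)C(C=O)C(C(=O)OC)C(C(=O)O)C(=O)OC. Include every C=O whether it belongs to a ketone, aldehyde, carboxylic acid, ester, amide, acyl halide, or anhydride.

CH3OOC: ester, 1 C=O (running total 1).
CH(COOCH3): ester, 1 C=O (running total 2).
CH(NHCOCH3): amide, 1 C=O (running total 3).
CH(OCOCH3): ester, 1 C=O (running total 4).
CH(CHO): aldehyde, 1 C=O (running total 5).
CH(CHO): aldehyde, 1 C=O (running total 6).
CH(COOCH3): ester, 1 C=O (running total 7).
CH(COOH): carboxylic acid, 1 C=O (running total 8).
COOCH3: ester, 1 C=O (running total 9).

9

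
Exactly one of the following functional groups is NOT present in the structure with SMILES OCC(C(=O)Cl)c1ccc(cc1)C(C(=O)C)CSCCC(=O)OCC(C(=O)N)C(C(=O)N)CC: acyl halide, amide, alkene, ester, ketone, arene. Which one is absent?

acyl halide: present (CH(COCl) — pendant –C(=O)X: carbonyl C bonded to C and halogen → acyl halide).
ketone: present (CH(COCH3) — pendant –COCH3: carbonyl C bonded to two carbons → ketone).
amide: present (CH(CONH2) — pendant –CONH2: carbonyl C bonded to C and N → amide).
ester: present (CH2COOCH2 — –C(=O)–O–C with C on the carbonyl side → ester).
arene: present (C6H4 — para-disubstituted benzene ring → arene).
alkene: absent. In C6H4, the C=C units are part of an aromatic ring, which is an arene, not an isolated alkene.

alkene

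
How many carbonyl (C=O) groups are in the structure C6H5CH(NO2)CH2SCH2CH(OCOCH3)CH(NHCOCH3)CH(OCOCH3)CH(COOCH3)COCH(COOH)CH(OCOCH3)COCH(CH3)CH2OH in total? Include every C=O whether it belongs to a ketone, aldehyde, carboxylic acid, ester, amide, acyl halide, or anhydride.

CH(OCOCH3): ester, 1 C=O (running total 1).
CH(NHCOCH3): amide, 1 C=O (running total 2).
CH(OCOCH3): ester, 1 C=O (running total 3).
CH(COOCH3): ester, 1 C=O (running total 4).
CO: ketone, 1 C=O (running total 5).
CH(COOH): carboxylic acid, 1 C=O (running total 6).
CH(OCOCH3): ester, 1 C=O (running total 7).
CO: ketone, 1 C=O (running total 8).

8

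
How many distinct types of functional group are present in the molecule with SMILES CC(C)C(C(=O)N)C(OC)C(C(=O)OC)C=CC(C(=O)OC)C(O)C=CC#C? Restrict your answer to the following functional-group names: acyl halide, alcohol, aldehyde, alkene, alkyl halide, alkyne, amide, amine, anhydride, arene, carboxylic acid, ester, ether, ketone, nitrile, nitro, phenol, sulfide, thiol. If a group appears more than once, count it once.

6

Reading the structure from left to right:
  CH(CONH2): pendant –CONH2: carbonyl C bonded to C and N → amide.
  CH(OCH3): pendant –OCH3: C–O–C with sp³ C, no adjacent C=O → ether.
  CH(COOCH3): pendant –COOCH3: carbonyl C bonded to C and –OCH3 → ester.
  CH=CH: C=C double bond → alkene.
  CH(COOCH3): pendant –COOCH3: carbonyl C bonded to C and –OCH3 → ester.
  CH(OH): –OH on an sp³ carbon → alcohol (secondary).
  CH=CH: C=C double bond → alkene.
  C≡CH: C≡C triple bond → alkyne.
Distinct types present: alcohol, alkene, alkyne, amide, ester, ether.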